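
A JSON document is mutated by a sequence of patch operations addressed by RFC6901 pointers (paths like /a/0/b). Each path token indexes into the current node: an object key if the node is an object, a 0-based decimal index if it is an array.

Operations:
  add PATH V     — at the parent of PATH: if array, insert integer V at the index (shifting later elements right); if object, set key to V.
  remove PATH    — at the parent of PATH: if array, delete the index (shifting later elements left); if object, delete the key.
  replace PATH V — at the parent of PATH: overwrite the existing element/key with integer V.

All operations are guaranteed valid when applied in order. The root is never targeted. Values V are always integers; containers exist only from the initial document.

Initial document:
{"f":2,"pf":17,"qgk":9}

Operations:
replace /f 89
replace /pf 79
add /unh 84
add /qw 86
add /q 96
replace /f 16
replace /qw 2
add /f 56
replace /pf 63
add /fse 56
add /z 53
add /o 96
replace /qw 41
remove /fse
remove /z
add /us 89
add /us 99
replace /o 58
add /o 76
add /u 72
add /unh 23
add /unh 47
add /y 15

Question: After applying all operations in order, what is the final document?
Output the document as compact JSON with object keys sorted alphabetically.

Answer: {"f":56,"o":76,"pf":63,"q":96,"qgk":9,"qw":41,"u":72,"unh":47,"us":99,"y":15}

Derivation:
After op 1 (replace /f 89): {"f":89,"pf":17,"qgk":9}
After op 2 (replace /pf 79): {"f":89,"pf":79,"qgk":9}
After op 3 (add /unh 84): {"f":89,"pf":79,"qgk":9,"unh":84}
After op 4 (add /qw 86): {"f":89,"pf":79,"qgk":9,"qw":86,"unh":84}
After op 5 (add /q 96): {"f":89,"pf":79,"q":96,"qgk":9,"qw":86,"unh":84}
After op 6 (replace /f 16): {"f":16,"pf":79,"q":96,"qgk":9,"qw":86,"unh":84}
After op 7 (replace /qw 2): {"f":16,"pf":79,"q":96,"qgk":9,"qw":2,"unh":84}
After op 8 (add /f 56): {"f":56,"pf":79,"q":96,"qgk":9,"qw":2,"unh":84}
After op 9 (replace /pf 63): {"f":56,"pf":63,"q":96,"qgk":9,"qw":2,"unh":84}
After op 10 (add /fse 56): {"f":56,"fse":56,"pf":63,"q":96,"qgk":9,"qw":2,"unh":84}
After op 11 (add /z 53): {"f":56,"fse":56,"pf":63,"q":96,"qgk":9,"qw":2,"unh":84,"z":53}
After op 12 (add /o 96): {"f":56,"fse":56,"o":96,"pf":63,"q":96,"qgk":9,"qw":2,"unh":84,"z":53}
After op 13 (replace /qw 41): {"f":56,"fse":56,"o":96,"pf":63,"q":96,"qgk":9,"qw":41,"unh":84,"z":53}
After op 14 (remove /fse): {"f":56,"o":96,"pf":63,"q":96,"qgk":9,"qw":41,"unh":84,"z":53}
After op 15 (remove /z): {"f":56,"o":96,"pf":63,"q":96,"qgk":9,"qw":41,"unh":84}
After op 16 (add /us 89): {"f":56,"o":96,"pf":63,"q":96,"qgk":9,"qw":41,"unh":84,"us":89}
After op 17 (add /us 99): {"f":56,"o":96,"pf":63,"q":96,"qgk":9,"qw":41,"unh":84,"us":99}
After op 18 (replace /o 58): {"f":56,"o":58,"pf":63,"q":96,"qgk":9,"qw":41,"unh":84,"us":99}
After op 19 (add /o 76): {"f":56,"o":76,"pf":63,"q":96,"qgk":9,"qw":41,"unh":84,"us":99}
After op 20 (add /u 72): {"f":56,"o":76,"pf":63,"q":96,"qgk":9,"qw":41,"u":72,"unh":84,"us":99}
After op 21 (add /unh 23): {"f":56,"o":76,"pf":63,"q":96,"qgk":9,"qw":41,"u":72,"unh":23,"us":99}
After op 22 (add /unh 47): {"f":56,"o":76,"pf":63,"q":96,"qgk":9,"qw":41,"u":72,"unh":47,"us":99}
After op 23 (add /y 15): {"f":56,"o":76,"pf":63,"q":96,"qgk":9,"qw":41,"u":72,"unh":47,"us":99,"y":15}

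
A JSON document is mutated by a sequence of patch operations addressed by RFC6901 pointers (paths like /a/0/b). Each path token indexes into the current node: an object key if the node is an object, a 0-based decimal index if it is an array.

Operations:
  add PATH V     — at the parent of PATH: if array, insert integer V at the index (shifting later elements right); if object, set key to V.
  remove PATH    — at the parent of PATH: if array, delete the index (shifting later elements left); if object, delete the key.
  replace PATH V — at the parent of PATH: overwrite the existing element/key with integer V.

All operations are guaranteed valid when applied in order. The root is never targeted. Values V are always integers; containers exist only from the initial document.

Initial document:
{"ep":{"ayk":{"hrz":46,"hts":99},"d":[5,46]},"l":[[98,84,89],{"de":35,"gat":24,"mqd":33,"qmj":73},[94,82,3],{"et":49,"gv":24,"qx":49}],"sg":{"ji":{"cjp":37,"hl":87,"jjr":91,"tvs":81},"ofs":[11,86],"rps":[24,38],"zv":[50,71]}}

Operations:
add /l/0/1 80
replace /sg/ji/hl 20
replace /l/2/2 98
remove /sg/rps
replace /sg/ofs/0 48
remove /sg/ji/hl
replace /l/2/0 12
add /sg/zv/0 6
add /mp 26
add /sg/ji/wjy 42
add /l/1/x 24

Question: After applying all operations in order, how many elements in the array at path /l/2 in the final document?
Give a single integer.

Answer: 3

Derivation:
After op 1 (add /l/0/1 80): {"ep":{"ayk":{"hrz":46,"hts":99},"d":[5,46]},"l":[[98,80,84,89],{"de":35,"gat":24,"mqd":33,"qmj":73},[94,82,3],{"et":49,"gv":24,"qx":49}],"sg":{"ji":{"cjp":37,"hl":87,"jjr":91,"tvs":81},"ofs":[11,86],"rps":[24,38],"zv":[50,71]}}
After op 2 (replace /sg/ji/hl 20): {"ep":{"ayk":{"hrz":46,"hts":99},"d":[5,46]},"l":[[98,80,84,89],{"de":35,"gat":24,"mqd":33,"qmj":73},[94,82,3],{"et":49,"gv":24,"qx":49}],"sg":{"ji":{"cjp":37,"hl":20,"jjr":91,"tvs":81},"ofs":[11,86],"rps":[24,38],"zv":[50,71]}}
After op 3 (replace /l/2/2 98): {"ep":{"ayk":{"hrz":46,"hts":99},"d":[5,46]},"l":[[98,80,84,89],{"de":35,"gat":24,"mqd":33,"qmj":73},[94,82,98],{"et":49,"gv":24,"qx":49}],"sg":{"ji":{"cjp":37,"hl":20,"jjr":91,"tvs":81},"ofs":[11,86],"rps":[24,38],"zv":[50,71]}}
After op 4 (remove /sg/rps): {"ep":{"ayk":{"hrz":46,"hts":99},"d":[5,46]},"l":[[98,80,84,89],{"de":35,"gat":24,"mqd":33,"qmj":73},[94,82,98],{"et":49,"gv":24,"qx":49}],"sg":{"ji":{"cjp":37,"hl":20,"jjr":91,"tvs":81},"ofs":[11,86],"zv":[50,71]}}
After op 5 (replace /sg/ofs/0 48): {"ep":{"ayk":{"hrz":46,"hts":99},"d":[5,46]},"l":[[98,80,84,89],{"de":35,"gat":24,"mqd":33,"qmj":73},[94,82,98],{"et":49,"gv":24,"qx":49}],"sg":{"ji":{"cjp":37,"hl":20,"jjr":91,"tvs":81},"ofs":[48,86],"zv":[50,71]}}
After op 6 (remove /sg/ji/hl): {"ep":{"ayk":{"hrz":46,"hts":99},"d":[5,46]},"l":[[98,80,84,89],{"de":35,"gat":24,"mqd":33,"qmj":73},[94,82,98],{"et":49,"gv":24,"qx":49}],"sg":{"ji":{"cjp":37,"jjr":91,"tvs":81},"ofs":[48,86],"zv":[50,71]}}
After op 7 (replace /l/2/0 12): {"ep":{"ayk":{"hrz":46,"hts":99},"d":[5,46]},"l":[[98,80,84,89],{"de":35,"gat":24,"mqd":33,"qmj":73},[12,82,98],{"et":49,"gv":24,"qx":49}],"sg":{"ji":{"cjp":37,"jjr":91,"tvs":81},"ofs":[48,86],"zv":[50,71]}}
After op 8 (add /sg/zv/0 6): {"ep":{"ayk":{"hrz":46,"hts":99},"d":[5,46]},"l":[[98,80,84,89],{"de":35,"gat":24,"mqd":33,"qmj":73},[12,82,98],{"et":49,"gv":24,"qx":49}],"sg":{"ji":{"cjp":37,"jjr":91,"tvs":81},"ofs":[48,86],"zv":[6,50,71]}}
After op 9 (add /mp 26): {"ep":{"ayk":{"hrz":46,"hts":99},"d":[5,46]},"l":[[98,80,84,89],{"de":35,"gat":24,"mqd":33,"qmj":73},[12,82,98],{"et":49,"gv":24,"qx":49}],"mp":26,"sg":{"ji":{"cjp":37,"jjr":91,"tvs":81},"ofs":[48,86],"zv":[6,50,71]}}
After op 10 (add /sg/ji/wjy 42): {"ep":{"ayk":{"hrz":46,"hts":99},"d":[5,46]},"l":[[98,80,84,89],{"de":35,"gat":24,"mqd":33,"qmj":73},[12,82,98],{"et":49,"gv":24,"qx":49}],"mp":26,"sg":{"ji":{"cjp":37,"jjr":91,"tvs":81,"wjy":42},"ofs":[48,86],"zv":[6,50,71]}}
After op 11 (add /l/1/x 24): {"ep":{"ayk":{"hrz":46,"hts":99},"d":[5,46]},"l":[[98,80,84,89],{"de":35,"gat":24,"mqd":33,"qmj":73,"x":24},[12,82,98],{"et":49,"gv":24,"qx":49}],"mp":26,"sg":{"ji":{"cjp":37,"jjr":91,"tvs":81,"wjy":42},"ofs":[48,86],"zv":[6,50,71]}}
Size at path /l/2: 3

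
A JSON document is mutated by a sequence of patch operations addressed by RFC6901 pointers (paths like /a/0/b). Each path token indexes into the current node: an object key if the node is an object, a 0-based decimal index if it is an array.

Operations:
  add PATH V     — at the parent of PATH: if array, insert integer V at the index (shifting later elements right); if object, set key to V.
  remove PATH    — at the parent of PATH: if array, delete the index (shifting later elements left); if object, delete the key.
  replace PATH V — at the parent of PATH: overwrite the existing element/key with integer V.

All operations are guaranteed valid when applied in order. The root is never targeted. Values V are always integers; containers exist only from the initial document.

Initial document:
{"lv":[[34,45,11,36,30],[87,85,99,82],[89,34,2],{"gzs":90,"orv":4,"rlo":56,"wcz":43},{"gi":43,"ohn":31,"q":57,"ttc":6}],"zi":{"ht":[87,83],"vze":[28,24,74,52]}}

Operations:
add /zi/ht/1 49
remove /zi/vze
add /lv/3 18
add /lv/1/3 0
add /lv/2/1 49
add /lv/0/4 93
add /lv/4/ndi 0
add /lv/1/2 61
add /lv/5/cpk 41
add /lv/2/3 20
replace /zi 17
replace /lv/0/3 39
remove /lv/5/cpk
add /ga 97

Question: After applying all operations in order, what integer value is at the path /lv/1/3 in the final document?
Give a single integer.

Answer: 99

Derivation:
After op 1 (add /zi/ht/1 49): {"lv":[[34,45,11,36,30],[87,85,99,82],[89,34,2],{"gzs":90,"orv":4,"rlo":56,"wcz":43},{"gi":43,"ohn":31,"q":57,"ttc":6}],"zi":{"ht":[87,49,83],"vze":[28,24,74,52]}}
After op 2 (remove /zi/vze): {"lv":[[34,45,11,36,30],[87,85,99,82],[89,34,2],{"gzs":90,"orv":4,"rlo":56,"wcz":43},{"gi":43,"ohn":31,"q":57,"ttc":6}],"zi":{"ht":[87,49,83]}}
After op 3 (add /lv/3 18): {"lv":[[34,45,11,36,30],[87,85,99,82],[89,34,2],18,{"gzs":90,"orv":4,"rlo":56,"wcz":43},{"gi":43,"ohn":31,"q":57,"ttc":6}],"zi":{"ht":[87,49,83]}}
After op 4 (add /lv/1/3 0): {"lv":[[34,45,11,36,30],[87,85,99,0,82],[89,34,2],18,{"gzs":90,"orv":4,"rlo":56,"wcz":43},{"gi":43,"ohn":31,"q":57,"ttc":6}],"zi":{"ht":[87,49,83]}}
After op 5 (add /lv/2/1 49): {"lv":[[34,45,11,36,30],[87,85,99,0,82],[89,49,34,2],18,{"gzs":90,"orv":4,"rlo":56,"wcz":43},{"gi":43,"ohn":31,"q":57,"ttc":6}],"zi":{"ht":[87,49,83]}}
After op 6 (add /lv/0/4 93): {"lv":[[34,45,11,36,93,30],[87,85,99,0,82],[89,49,34,2],18,{"gzs":90,"orv":4,"rlo":56,"wcz":43},{"gi":43,"ohn":31,"q":57,"ttc":6}],"zi":{"ht":[87,49,83]}}
After op 7 (add /lv/4/ndi 0): {"lv":[[34,45,11,36,93,30],[87,85,99,0,82],[89,49,34,2],18,{"gzs":90,"ndi":0,"orv":4,"rlo":56,"wcz":43},{"gi":43,"ohn":31,"q":57,"ttc":6}],"zi":{"ht":[87,49,83]}}
After op 8 (add /lv/1/2 61): {"lv":[[34,45,11,36,93,30],[87,85,61,99,0,82],[89,49,34,2],18,{"gzs":90,"ndi":0,"orv":4,"rlo":56,"wcz":43},{"gi":43,"ohn":31,"q":57,"ttc":6}],"zi":{"ht":[87,49,83]}}
After op 9 (add /lv/5/cpk 41): {"lv":[[34,45,11,36,93,30],[87,85,61,99,0,82],[89,49,34,2],18,{"gzs":90,"ndi":0,"orv":4,"rlo":56,"wcz":43},{"cpk":41,"gi":43,"ohn":31,"q":57,"ttc":6}],"zi":{"ht":[87,49,83]}}
After op 10 (add /lv/2/3 20): {"lv":[[34,45,11,36,93,30],[87,85,61,99,0,82],[89,49,34,20,2],18,{"gzs":90,"ndi":0,"orv":4,"rlo":56,"wcz":43},{"cpk":41,"gi":43,"ohn":31,"q":57,"ttc":6}],"zi":{"ht":[87,49,83]}}
After op 11 (replace /zi 17): {"lv":[[34,45,11,36,93,30],[87,85,61,99,0,82],[89,49,34,20,2],18,{"gzs":90,"ndi":0,"orv":4,"rlo":56,"wcz":43},{"cpk":41,"gi":43,"ohn":31,"q":57,"ttc":6}],"zi":17}
After op 12 (replace /lv/0/3 39): {"lv":[[34,45,11,39,93,30],[87,85,61,99,0,82],[89,49,34,20,2],18,{"gzs":90,"ndi":0,"orv":4,"rlo":56,"wcz":43},{"cpk":41,"gi":43,"ohn":31,"q":57,"ttc":6}],"zi":17}
After op 13 (remove /lv/5/cpk): {"lv":[[34,45,11,39,93,30],[87,85,61,99,0,82],[89,49,34,20,2],18,{"gzs":90,"ndi":0,"orv":4,"rlo":56,"wcz":43},{"gi":43,"ohn":31,"q":57,"ttc":6}],"zi":17}
After op 14 (add /ga 97): {"ga":97,"lv":[[34,45,11,39,93,30],[87,85,61,99,0,82],[89,49,34,20,2],18,{"gzs":90,"ndi":0,"orv":4,"rlo":56,"wcz":43},{"gi":43,"ohn":31,"q":57,"ttc":6}],"zi":17}
Value at /lv/1/3: 99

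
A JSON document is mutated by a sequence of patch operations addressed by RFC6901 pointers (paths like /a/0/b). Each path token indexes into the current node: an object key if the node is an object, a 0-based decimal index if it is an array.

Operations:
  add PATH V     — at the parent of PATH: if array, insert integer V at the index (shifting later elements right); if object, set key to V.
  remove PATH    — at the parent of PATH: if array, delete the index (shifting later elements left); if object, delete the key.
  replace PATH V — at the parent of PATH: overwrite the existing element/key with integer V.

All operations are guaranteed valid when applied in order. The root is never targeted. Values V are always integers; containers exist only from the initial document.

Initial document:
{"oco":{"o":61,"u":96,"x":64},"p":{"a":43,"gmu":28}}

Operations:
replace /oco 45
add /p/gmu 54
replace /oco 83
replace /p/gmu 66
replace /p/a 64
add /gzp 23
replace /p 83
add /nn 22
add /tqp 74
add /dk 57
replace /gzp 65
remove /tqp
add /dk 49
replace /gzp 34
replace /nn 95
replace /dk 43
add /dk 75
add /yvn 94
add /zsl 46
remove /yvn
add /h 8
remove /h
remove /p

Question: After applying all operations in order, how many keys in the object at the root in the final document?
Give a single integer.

After op 1 (replace /oco 45): {"oco":45,"p":{"a":43,"gmu":28}}
After op 2 (add /p/gmu 54): {"oco":45,"p":{"a":43,"gmu":54}}
After op 3 (replace /oco 83): {"oco":83,"p":{"a":43,"gmu":54}}
After op 4 (replace /p/gmu 66): {"oco":83,"p":{"a":43,"gmu":66}}
After op 5 (replace /p/a 64): {"oco":83,"p":{"a":64,"gmu":66}}
After op 6 (add /gzp 23): {"gzp":23,"oco":83,"p":{"a":64,"gmu":66}}
After op 7 (replace /p 83): {"gzp":23,"oco":83,"p":83}
After op 8 (add /nn 22): {"gzp":23,"nn":22,"oco":83,"p":83}
After op 9 (add /tqp 74): {"gzp":23,"nn":22,"oco":83,"p":83,"tqp":74}
After op 10 (add /dk 57): {"dk":57,"gzp":23,"nn":22,"oco":83,"p":83,"tqp":74}
After op 11 (replace /gzp 65): {"dk":57,"gzp":65,"nn":22,"oco":83,"p":83,"tqp":74}
After op 12 (remove /tqp): {"dk":57,"gzp":65,"nn":22,"oco":83,"p":83}
After op 13 (add /dk 49): {"dk":49,"gzp":65,"nn":22,"oco":83,"p":83}
After op 14 (replace /gzp 34): {"dk":49,"gzp":34,"nn":22,"oco":83,"p":83}
After op 15 (replace /nn 95): {"dk":49,"gzp":34,"nn":95,"oco":83,"p":83}
After op 16 (replace /dk 43): {"dk":43,"gzp":34,"nn":95,"oco":83,"p":83}
After op 17 (add /dk 75): {"dk":75,"gzp":34,"nn":95,"oco":83,"p":83}
After op 18 (add /yvn 94): {"dk":75,"gzp":34,"nn":95,"oco":83,"p":83,"yvn":94}
After op 19 (add /zsl 46): {"dk":75,"gzp":34,"nn":95,"oco":83,"p":83,"yvn":94,"zsl":46}
After op 20 (remove /yvn): {"dk":75,"gzp":34,"nn":95,"oco":83,"p":83,"zsl":46}
After op 21 (add /h 8): {"dk":75,"gzp":34,"h":8,"nn":95,"oco":83,"p":83,"zsl":46}
After op 22 (remove /h): {"dk":75,"gzp":34,"nn":95,"oco":83,"p":83,"zsl":46}
After op 23 (remove /p): {"dk":75,"gzp":34,"nn":95,"oco":83,"zsl":46}
Size at the root: 5

Answer: 5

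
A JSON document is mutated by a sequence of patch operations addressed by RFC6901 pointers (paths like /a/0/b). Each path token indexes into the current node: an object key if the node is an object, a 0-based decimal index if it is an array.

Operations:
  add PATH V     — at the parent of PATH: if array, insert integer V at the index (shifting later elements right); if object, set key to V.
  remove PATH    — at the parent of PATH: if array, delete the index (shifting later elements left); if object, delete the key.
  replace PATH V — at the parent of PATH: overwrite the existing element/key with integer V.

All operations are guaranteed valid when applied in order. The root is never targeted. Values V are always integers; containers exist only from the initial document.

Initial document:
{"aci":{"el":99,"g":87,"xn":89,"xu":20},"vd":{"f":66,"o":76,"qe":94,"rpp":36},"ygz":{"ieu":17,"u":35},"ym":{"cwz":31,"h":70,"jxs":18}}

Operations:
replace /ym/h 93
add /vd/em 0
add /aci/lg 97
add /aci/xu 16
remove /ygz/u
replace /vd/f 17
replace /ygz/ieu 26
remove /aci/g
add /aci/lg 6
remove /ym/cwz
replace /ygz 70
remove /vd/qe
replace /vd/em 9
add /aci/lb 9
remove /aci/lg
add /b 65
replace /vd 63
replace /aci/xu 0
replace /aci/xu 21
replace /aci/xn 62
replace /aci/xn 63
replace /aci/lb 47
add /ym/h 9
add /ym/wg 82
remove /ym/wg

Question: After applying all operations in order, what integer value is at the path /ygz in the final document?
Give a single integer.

After op 1 (replace /ym/h 93): {"aci":{"el":99,"g":87,"xn":89,"xu":20},"vd":{"f":66,"o":76,"qe":94,"rpp":36},"ygz":{"ieu":17,"u":35},"ym":{"cwz":31,"h":93,"jxs":18}}
After op 2 (add /vd/em 0): {"aci":{"el":99,"g":87,"xn":89,"xu":20},"vd":{"em":0,"f":66,"o":76,"qe":94,"rpp":36},"ygz":{"ieu":17,"u":35},"ym":{"cwz":31,"h":93,"jxs":18}}
After op 3 (add /aci/lg 97): {"aci":{"el":99,"g":87,"lg":97,"xn":89,"xu":20},"vd":{"em":0,"f":66,"o":76,"qe":94,"rpp":36},"ygz":{"ieu":17,"u":35},"ym":{"cwz":31,"h":93,"jxs":18}}
After op 4 (add /aci/xu 16): {"aci":{"el":99,"g":87,"lg":97,"xn":89,"xu":16},"vd":{"em":0,"f":66,"o":76,"qe":94,"rpp":36},"ygz":{"ieu":17,"u":35},"ym":{"cwz":31,"h":93,"jxs":18}}
After op 5 (remove /ygz/u): {"aci":{"el":99,"g":87,"lg":97,"xn":89,"xu":16},"vd":{"em":0,"f":66,"o":76,"qe":94,"rpp":36},"ygz":{"ieu":17},"ym":{"cwz":31,"h":93,"jxs":18}}
After op 6 (replace /vd/f 17): {"aci":{"el":99,"g":87,"lg":97,"xn":89,"xu":16},"vd":{"em":0,"f":17,"o":76,"qe":94,"rpp":36},"ygz":{"ieu":17},"ym":{"cwz":31,"h":93,"jxs":18}}
After op 7 (replace /ygz/ieu 26): {"aci":{"el":99,"g":87,"lg":97,"xn":89,"xu":16},"vd":{"em":0,"f":17,"o":76,"qe":94,"rpp":36},"ygz":{"ieu":26},"ym":{"cwz":31,"h":93,"jxs":18}}
After op 8 (remove /aci/g): {"aci":{"el":99,"lg":97,"xn":89,"xu":16},"vd":{"em":0,"f":17,"o":76,"qe":94,"rpp":36},"ygz":{"ieu":26},"ym":{"cwz":31,"h":93,"jxs":18}}
After op 9 (add /aci/lg 6): {"aci":{"el":99,"lg":6,"xn":89,"xu":16},"vd":{"em":0,"f":17,"o":76,"qe":94,"rpp":36},"ygz":{"ieu":26},"ym":{"cwz":31,"h":93,"jxs":18}}
After op 10 (remove /ym/cwz): {"aci":{"el":99,"lg":6,"xn":89,"xu":16},"vd":{"em":0,"f":17,"o":76,"qe":94,"rpp":36},"ygz":{"ieu":26},"ym":{"h":93,"jxs":18}}
After op 11 (replace /ygz 70): {"aci":{"el":99,"lg":6,"xn":89,"xu":16},"vd":{"em":0,"f":17,"o":76,"qe":94,"rpp":36},"ygz":70,"ym":{"h":93,"jxs":18}}
After op 12 (remove /vd/qe): {"aci":{"el":99,"lg":6,"xn":89,"xu":16},"vd":{"em":0,"f":17,"o":76,"rpp":36},"ygz":70,"ym":{"h":93,"jxs":18}}
After op 13 (replace /vd/em 9): {"aci":{"el":99,"lg":6,"xn":89,"xu":16},"vd":{"em":9,"f":17,"o":76,"rpp":36},"ygz":70,"ym":{"h":93,"jxs":18}}
After op 14 (add /aci/lb 9): {"aci":{"el":99,"lb":9,"lg":6,"xn":89,"xu":16},"vd":{"em":9,"f":17,"o":76,"rpp":36},"ygz":70,"ym":{"h":93,"jxs":18}}
After op 15 (remove /aci/lg): {"aci":{"el":99,"lb":9,"xn":89,"xu":16},"vd":{"em":9,"f":17,"o":76,"rpp":36},"ygz":70,"ym":{"h":93,"jxs":18}}
After op 16 (add /b 65): {"aci":{"el":99,"lb":9,"xn":89,"xu":16},"b":65,"vd":{"em":9,"f":17,"o":76,"rpp":36},"ygz":70,"ym":{"h":93,"jxs":18}}
After op 17 (replace /vd 63): {"aci":{"el":99,"lb":9,"xn":89,"xu":16},"b":65,"vd":63,"ygz":70,"ym":{"h":93,"jxs":18}}
After op 18 (replace /aci/xu 0): {"aci":{"el":99,"lb":9,"xn":89,"xu":0},"b":65,"vd":63,"ygz":70,"ym":{"h":93,"jxs":18}}
After op 19 (replace /aci/xu 21): {"aci":{"el":99,"lb":9,"xn":89,"xu":21},"b":65,"vd":63,"ygz":70,"ym":{"h":93,"jxs":18}}
After op 20 (replace /aci/xn 62): {"aci":{"el":99,"lb":9,"xn":62,"xu":21},"b":65,"vd":63,"ygz":70,"ym":{"h":93,"jxs":18}}
After op 21 (replace /aci/xn 63): {"aci":{"el":99,"lb":9,"xn":63,"xu":21},"b":65,"vd":63,"ygz":70,"ym":{"h":93,"jxs":18}}
After op 22 (replace /aci/lb 47): {"aci":{"el":99,"lb":47,"xn":63,"xu":21},"b":65,"vd":63,"ygz":70,"ym":{"h":93,"jxs":18}}
After op 23 (add /ym/h 9): {"aci":{"el":99,"lb":47,"xn":63,"xu":21},"b":65,"vd":63,"ygz":70,"ym":{"h":9,"jxs":18}}
After op 24 (add /ym/wg 82): {"aci":{"el":99,"lb":47,"xn":63,"xu":21},"b":65,"vd":63,"ygz":70,"ym":{"h":9,"jxs":18,"wg":82}}
After op 25 (remove /ym/wg): {"aci":{"el":99,"lb":47,"xn":63,"xu":21},"b":65,"vd":63,"ygz":70,"ym":{"h":9,"jxs":18}}
Value at /ygz: 70

Answer: 70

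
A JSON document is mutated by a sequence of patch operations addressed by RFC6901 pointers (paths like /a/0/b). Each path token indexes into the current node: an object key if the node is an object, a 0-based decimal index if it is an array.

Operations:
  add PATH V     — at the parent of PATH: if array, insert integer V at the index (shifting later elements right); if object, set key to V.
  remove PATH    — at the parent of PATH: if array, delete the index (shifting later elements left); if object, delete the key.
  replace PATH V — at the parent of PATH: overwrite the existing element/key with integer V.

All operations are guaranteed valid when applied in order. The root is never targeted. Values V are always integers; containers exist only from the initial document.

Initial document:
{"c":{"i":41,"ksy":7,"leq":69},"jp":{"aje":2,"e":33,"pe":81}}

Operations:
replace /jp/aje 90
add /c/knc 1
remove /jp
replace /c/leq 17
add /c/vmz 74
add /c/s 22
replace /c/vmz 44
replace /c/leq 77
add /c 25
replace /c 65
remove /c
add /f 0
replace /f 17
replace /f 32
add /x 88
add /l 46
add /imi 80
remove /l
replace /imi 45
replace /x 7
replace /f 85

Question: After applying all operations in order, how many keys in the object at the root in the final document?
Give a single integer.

After op 1 (replace /jp/aje 90): {"c":{"i":41,"ksy":7,"leq":69},"jp":{"aje":90,"e":33,"pe":81}}
After op 2 (add /c/knc 1): {"c":{"i":41,"knc":1,"ksy":7,"leq":69},"jp":{"aje":90,"e":33,"pe":81}}
After op 3 (remove /jp): {"c":{"i":41,"knc":1,"ksy":7,"leq":69}}
After op 4 (replace /c/leq 17): {"c":{"i":41,"knc":1,"ksy":7,"leq":17}}
After op 5 (add /c/vmz 74): {"c":{"i":41,"knc":1,"ksy":7,"leq":17,"vmz":74}}
After op 6 (add /c/s 22): {"c":{"i":41,"knc":1,"ksy":7,"leq":17,"s":22,"vmz":74}}
After op 7 (replace /c/vmz 44): {"c":{"i":41,"knc":1,"ksy":7,"leq":17,"s":22,"vmz":44}}
After op 8 (replace /c/leq 77): {"c":{"i":41,"knc":1,"ksy":7,"leq":77,"s":22,"vmz":44}}
After op 9 (add /c 25): {"c":25}
After op 10 (replace /c 65): {"c":65}
After op 11 (remove /c): {}
After op 12 (add /f 0): {"f":0}
After op 13 (replace /f 17): {"f":17}
After op 14 (replace /f 32): {"f":32}
After op 15 (add /x 88): {"f":32,"x":88}
After op 16 (add /l 46): {"f":32,"l":46,"x":88}
After op 17 (add /imi 80): {"f":32,"imi":80,"l":46,"x":88}
After op 18 (remove /l): {"f":32,"imi":80,"x":88}
After op 19 (replace /imi 45): {"f":32,"imi":45,"x":88}
After op 20 (replace /x 7): {"f":32,"imi":45,"x":7}
After op 21 (replace /f 85): {"f":85,"imi":45,"x":7}
Size at the root: 3

Answer: 3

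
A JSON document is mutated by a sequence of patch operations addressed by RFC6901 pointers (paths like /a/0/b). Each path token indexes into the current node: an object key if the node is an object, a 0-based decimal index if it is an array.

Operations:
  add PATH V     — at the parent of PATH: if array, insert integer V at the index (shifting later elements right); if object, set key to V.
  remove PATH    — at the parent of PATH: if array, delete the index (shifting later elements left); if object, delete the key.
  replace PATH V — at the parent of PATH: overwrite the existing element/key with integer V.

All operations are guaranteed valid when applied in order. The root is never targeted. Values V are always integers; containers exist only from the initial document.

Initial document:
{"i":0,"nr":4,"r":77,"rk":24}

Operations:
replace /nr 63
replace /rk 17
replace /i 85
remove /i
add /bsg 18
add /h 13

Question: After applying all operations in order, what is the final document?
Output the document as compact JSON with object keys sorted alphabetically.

After op 1 (replace /nr 63): {"i":0,"nr":63,"r":77,"rk":24}
After op 2 (replace /rk 17): {"i":0,"nr":63,"r":77,"rk":17}
After op 3 (replace /i 85): {"i":85,"nr":63,"r":77,"rk":17}
After op 4 (remove /i): {"nr":63,"r":77,"rk":17}
After op 5 (add /bsg 18): {"bsg":18,"nr":63,"r":77,"rk":17}
After op 6 (add /h 13): {"bsg":18,"h":13,"nr":63,"r":77,"rk":17}

Answer: {"bsg":18,"h":13,"nr":63,"r":77,"rk":17}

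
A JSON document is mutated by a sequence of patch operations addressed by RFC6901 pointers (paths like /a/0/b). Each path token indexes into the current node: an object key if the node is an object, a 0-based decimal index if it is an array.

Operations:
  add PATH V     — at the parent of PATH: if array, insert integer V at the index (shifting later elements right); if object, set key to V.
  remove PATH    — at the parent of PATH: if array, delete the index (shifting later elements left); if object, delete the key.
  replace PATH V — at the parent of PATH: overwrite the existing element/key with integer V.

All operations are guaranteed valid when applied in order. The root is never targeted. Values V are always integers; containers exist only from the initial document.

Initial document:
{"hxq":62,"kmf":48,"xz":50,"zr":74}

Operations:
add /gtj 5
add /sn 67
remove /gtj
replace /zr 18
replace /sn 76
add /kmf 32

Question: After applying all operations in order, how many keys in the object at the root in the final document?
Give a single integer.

Answer: 5

Derivation:
After op 1 (add /gtj 5): {"gtj":5,"hxq":62,"kmf":48,"xz":50,"zr":74}
After op 2 (add /sn 67): {"gtj":5,"hxq":62,"kmf":48,"sn":67,"xz":50,"zr":74}
After op 3 (remove /gtj): {"hxq":62,"kmf":48,"sn":67,"xz":50,"zr":74}
After op 4 (replace /zr 18): {"hxq":62,"kmf":48,"sn":67,"xz":50,"zr":18}
After op 5 (replace /sn 76): {"hxq":62,"kmf":48,"sn":76,"xz":50,"zr":18}
After op 6 (add /kmf 32): {"hxq":62,"kmf":32,"sn":76,"xz":50,"zr":18}
Size at the root: 5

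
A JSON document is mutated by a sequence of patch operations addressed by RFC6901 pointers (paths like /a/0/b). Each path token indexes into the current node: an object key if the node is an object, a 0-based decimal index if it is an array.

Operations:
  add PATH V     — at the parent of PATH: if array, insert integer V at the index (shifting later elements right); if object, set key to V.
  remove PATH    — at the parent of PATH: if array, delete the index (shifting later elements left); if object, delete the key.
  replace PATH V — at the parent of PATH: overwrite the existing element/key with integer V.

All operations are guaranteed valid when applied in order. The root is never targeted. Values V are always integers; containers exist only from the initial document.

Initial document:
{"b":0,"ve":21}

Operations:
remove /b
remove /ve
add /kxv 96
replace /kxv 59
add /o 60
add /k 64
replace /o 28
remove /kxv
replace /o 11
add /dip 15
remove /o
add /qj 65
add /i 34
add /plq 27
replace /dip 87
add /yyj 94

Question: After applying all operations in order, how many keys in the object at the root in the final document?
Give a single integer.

Answer: 6

Derivation:
After op 1 (remove /b): {"ve":21}
After op 2 (remove /ve): {}
After op 3 (add /kxv 96): {"kxv":96}
After op 4 (replace /kxv 59): {"kxv":59}
After op 5 (add /o 60): {"kxv":59,"o":60}
After op 6 (add /k 64): {"k":64,"kxv":59,"o":60}
After op 7 (replace /o 28): {"k":64,"kxv":59,"o":28}
After op 8 (remove /kxv): {"k":64,"o":28}
After op 9 (replace /o 11): {"k":64,"o":11}
After op 10 (add /dip 15): {"dip":15,"k":64,"o":11}
After op 11 (remove /o): {"dip":15,"k":64}
After op 12 (add /qj 65): {"dip":15,"k":64,"qj":65}
After op 13 (add /i 34): {"dip":15,"i":34,"k":64,"qj":65}
After op 14 (add /plq 27): {"dip":15,"i":34,"k":64,"plq":27,"qj":65}
After op 15 (replace /dip 87): {"dip":87,"i":34,"k":64,"plq":27,"qj":65}
After op 16 (add /yyj 94): {"dip":87,"i":34,"k":64,"plq":27,"qj":65,"yyj":94}
Size at the root: 6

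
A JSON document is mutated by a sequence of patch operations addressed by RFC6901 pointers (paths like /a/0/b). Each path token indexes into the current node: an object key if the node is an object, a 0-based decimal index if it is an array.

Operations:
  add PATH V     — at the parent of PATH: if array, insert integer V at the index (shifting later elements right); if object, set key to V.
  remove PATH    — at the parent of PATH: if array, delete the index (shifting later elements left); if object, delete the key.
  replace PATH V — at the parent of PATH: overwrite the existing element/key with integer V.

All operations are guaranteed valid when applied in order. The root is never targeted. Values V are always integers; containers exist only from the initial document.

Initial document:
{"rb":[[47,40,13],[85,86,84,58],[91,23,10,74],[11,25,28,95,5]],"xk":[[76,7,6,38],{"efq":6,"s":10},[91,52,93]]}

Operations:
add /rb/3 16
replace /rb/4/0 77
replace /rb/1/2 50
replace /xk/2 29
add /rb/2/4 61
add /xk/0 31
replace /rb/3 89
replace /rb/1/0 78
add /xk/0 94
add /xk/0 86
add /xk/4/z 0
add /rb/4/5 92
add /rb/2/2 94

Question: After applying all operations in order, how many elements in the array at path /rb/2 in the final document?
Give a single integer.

Answer: 6

Derivation:
After op 1 (add /rb/3 16): {"rb":[[47,40,13],[85,86,84,58],[91,23,10,74],16,[11,25,28,95,5]],"xk":[[76,7,6,38],{"efq":6,"s":10},[91,52,93]]}
After op 2 (replace /rb/4/0 77): {"rb":[[47,40,13],[85,86,84,58],[91,23,10,74],16,[77,25,28,95,5]],"xk":[[76,7,6,38],{"efq":6,"s":10},[91,52,93]]}
After op 3 (replace /rb/1/2 50): {"rb":[[47,40,13],[85,86,50,58],[91,23,10,74],16,[77,25,28,95,5]],"xk":[[76,7,6,38],{"efq":6,"s":10},[91,52,93]]}
After op 4 (replace /xk/2 29): {"rb":[[47,40,13],[85,86,50,58],[91,23,10,74],16,[77,25,28,95,5]],"xk":[[76,7,6,38],{"efq":6,"s":10},29]}
After op 5 (add /rb/2/4 61): {"rb":[[47,40,13],[85,86,50,58],[91,23,10,74,61],16,[77,25,28,95,5]],"xk":[[76,7,6,38],{"efq":6,"s":10},29]}
After op 6 (add /xk/0 31): {"rb":[[47,40,13],[85,86,50,58],[91,23,10,74,61],16,[77,25,28,95,5]],"xk":[31,[76,7,6,38],{"efq":6,"s":10},29]}
After op 7 (replace /rb/3 89): {"rb":[[47,40,13],[85,86,50,58],[91,23,10,74,61],89,[77,25,28,95,5]],"xk":[31,[76,7,6,38],{"efq":6,"s":10},29]}
After op 8 (replace /rb/1/0 78): {"rb":[[47,40,13],[78,86,50,58],[91,23,10,74,61],89,[77,25,28,95,5]],"xk":[31,[76,7,6,38],{"efq":6,"s":10},29]}
After op 9 (add /xk/0 94): {"rb":[[47,40,13],[78,86,50,58],[91,23,10,74,61],89,[77,25,28,95,5]],"xk":[94,31,[76,7,6,38],{"efq":6,"s":10},29]}
After op 10 (add /xk/0 86): {"rb":[[47,40,13],[78,86,50,58],[91,23,10,74,61],89,[77,25,28,95,5]],"xk":[86,94,31,[76,7,6,38],{"efq":6,"s":10},29]}
After op 11 (add /xk/4/z 0): {"rb":[[47,40,13],[78,86,50,58],[91,23,10,74,61],89,[77,25,28,95,5]],"xk":[86,94,31,[76,7,6,38],{"efq":6,"s":10,"z":0},29]}
After op 12 (add /rb/4/5 92): {"rb":[[47,40,13],[78,86,50,58],[91,23,10,74,61],89,[77,25,28,95,5,92]],"xk":[86,94,31,[76,7,6,38],{"efq":6,"s":10,"z":0},29]}
After op 13 (add /rb/2/2 94): {"rb":[[47,40,13],[78,86,50,58],[91,23,94,10,74,61],89,[77,25,28,95,5,92]],"xk":[86,94,31,[76,7,6,38],{"efq":6,"s":10,"z":0},29]}
Size at path /rb/2: 6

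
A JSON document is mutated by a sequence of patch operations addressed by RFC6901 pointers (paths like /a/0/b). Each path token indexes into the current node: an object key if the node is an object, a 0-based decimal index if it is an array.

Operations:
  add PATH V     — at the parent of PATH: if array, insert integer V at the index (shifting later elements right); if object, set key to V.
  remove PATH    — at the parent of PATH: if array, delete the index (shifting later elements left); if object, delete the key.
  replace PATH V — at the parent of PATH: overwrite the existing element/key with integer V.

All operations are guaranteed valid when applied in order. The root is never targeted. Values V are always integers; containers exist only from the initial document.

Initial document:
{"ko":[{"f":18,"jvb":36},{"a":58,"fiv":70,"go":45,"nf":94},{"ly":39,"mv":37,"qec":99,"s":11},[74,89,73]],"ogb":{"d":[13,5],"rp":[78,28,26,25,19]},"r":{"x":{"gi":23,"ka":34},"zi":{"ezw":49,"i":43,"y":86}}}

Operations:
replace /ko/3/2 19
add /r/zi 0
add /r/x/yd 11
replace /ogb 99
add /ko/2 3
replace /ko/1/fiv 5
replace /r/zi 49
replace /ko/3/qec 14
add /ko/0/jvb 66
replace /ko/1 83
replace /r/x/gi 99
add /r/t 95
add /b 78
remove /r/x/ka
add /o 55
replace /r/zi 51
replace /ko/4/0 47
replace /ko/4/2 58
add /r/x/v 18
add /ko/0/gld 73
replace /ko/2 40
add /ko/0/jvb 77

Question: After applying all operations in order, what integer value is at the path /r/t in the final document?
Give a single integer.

Answer: 95

Derivation:
After op 1 (replace /ko/3/2 19): {"ko":[{"f":18,"jvb":36},{"a":58,"fiv":70,"go":45,"nf":94},{"ly":39,"mv":37,"qec":99,"s":11},[74,89,19]],"ogb":{"d":[13,5],"rp":[78,28,26,25,19]},"r":{"x":{"gi":23,"ka":34},"zi":{"ezw":49,"i":43,"y":86}}}
After op 2 (add /r/zi 0): {"ko":[{"f":18,"jvb":36},{"a":58,"fiv":70,"go":45,"nf":94},{"ly":39,"mv":37,"qec":99,"s":11},[74,89,19]],"ogb":{"d":[13,5],"rp":[78,28,26,25,19]},"r":{"x":{"gi":23,"ka":34},"zi":0}}
After op 3 (add /r/x/yd 11): {"ko":[{"f":18,"jvb":36},{"a":58,"fiv":70,"go":45,"nf":94},{"ly":39,"mv":37,"qec":99,"s":11},[74,89,19]],"ogb":{"d":[13,5],"rp":[78,28,26,25,19]},"r":{"x":{"gi":23,"ka":34,"yd":11},"zi":0}}
After op 4 (replace /ogb 99): {"ko":[{"f":18,"jvb":36},{"a":58,"fiv":70,"go":45,"nf":94},{"ly":39,"mv":37,"qec":99,"s":11},[74,89,19]],"ogb":99,"r":{"x":{"gi":23,"ka":34,"yd":11},"zi":0}}
After op 5 (add /ko/2 3): {"ko":[{"f":18,"jvb":36},{"a":58,"fiv":70,"go":45,"nf":94},3,{"ly":39,"mv":37,"qec":99,"s":11},[74,89,19]],"ogb":99,"r":{"x":{"gi":23,"ka":34,"yd":11},"zi":0}}
After op 6 (replace /ko/1/fiv 5): {"ko":[{"f":18,"jvb":36},{"a":58,"fiv":5,"go":45,"nf":94},3,{"ly":39,"mv":37,"qec":99,"s":11},[74,89,19]],"ogb":99,"r":{"x":{"gi":23,"ka":34,"yd":11},"zi":0}}
After op 7 (replace /r/zi 49): {"ko":[{"f":18,"jvb":36},{"a":58,"fiv":5,"go":45,"nf":94},3,{"ly":39,"mv":37,"qec":99,"s":11},[74,89,19]],"ogb":99,"r":{"x":{"gi":23,"ka":34,"yd":11},"zi":49}}
After op 8 (replace /ko/3/qec 14): {"ko":[{"f":18,"jvb":36},{"a":58,"fiv":5,"go":45,"nf":94},3,{"ly":39,"mv":37,"qec":14,"s":11},[74,89,19]],"ogb":99,"r":{"x":{"gi":23,"ka":34,"yd":11},"zi":49}}
After op 9 (add /ko/0/jvb 66): {"ko":[{"f":18,"jvb":66},{"a":58,"fiv":5,"go":45,"nf":94},3,{"ly":39,"mv":37,"qec":14,"s":11},[74,89,19]],"ogb":99,"r":{"x":{"gi":23,"ka":34,"yd":11},"zi":49}}
After op 10 (replace /ko/1 83): {"ko":[{"f":18,"jvb":66},83,3,{"ly":39,"mv":37,"qec":14,"s":11},[74,89,19]],"ogb":99,"r":{"x":{"gi":23,"ka":34,"yd":11},"zi":49}}
After op 11 (replace /r/x/gi 99): {"ko":[{"f":18,"jvb":66},83,3,{"ly":39,"mv":37,"qec":14,"s":11},[74,89,19]],"ogb":99,"r":{"x":{"gi":99,"ka":34,"yd":11},"zi":49}}
After op 12 (add /r/t 95): {"ko":[{"f":18,"jvb":66},83,3,{"ly":39,"mv":37,"qec":14,"s":11},[74,89,19]],"ogb":99,"r":{"t":95,"x":{"gi":99,"ka":34,"yd":11},"zi":49}}
After op 13 (add /b 78): {"b":78,"ko":[{"f":18,"jvb":66},83,3,{"ly":39,"mv":37,"qec":14,"s":11},[74,89,19]],"ogb":99,"r":{"t":95,"x":{"gi":99,"ka":34,"yd":11},"zi":49}}
After op 14 (remove /r/x/ka): {"b":78,"ko":[{"f":18,"jvb":66},83,3,{"ly":39,"mv":37,"qec":14,"s":11},[74,89,19]],"ogb":99,"r":{"t":95,"x":{"gi":99,"yd":11},"zi":49}}
After op 15 (add /o 55): {"b":78,"ko":[{"f":18,"jvb":66},83,3,{"ly":39,"mv":37,"qec":14,"s":11},[74,89,19]],"o":55,"ogb":99,"r":{"t":95,"x":{"gi":99,"yd":11},"zi":49}}
After op 16 (replace /r/zi 51): {"b":78,"ko":[{"f":18,"jvb":66},83,3,{"ly":39,"mv":37,"qec":14,"s":11},[74,89,19]],"o":55,"ogb":99,"r":{"t":95,"x":{"gi":99,"yd":11},"zi":51}}
After op 17 (replace /ko/4/0 47): {"b":78,"ko":[{"f":18,"jvb":66},83,3,{"ly":39,"mv":37,"qec":14,"s":11},[47,89,19]],"o":55,"ogb":99,"r":{"t":95,"x":{"gi":99,"yd":11},"zi":51}}
After op 18 (replace /ko/4/2 58): {"b":78,"ko":[{"f":18,"jvb":66},83,3,{"ly":39,"mv":37,"qec":14,"s":11},[47,89,58]],"o":55,"ogb":99,"r":{"t":95,"x":{"gi":99,"yd":11},"zi":51}}
After op 19 (add /r/x/v 18): {"b":78,"ko":[{"f":18,"jvb":66},83,3,{"ly":39,"mv":37,"qec":14,"s":11},[47,89,58]],"o":55,"ogb":99,"r":{"t":95,"x":{"gi":99,"v":18,"yd":11},"zi":51}}
After op 20 (add /ko/0/gld 73): {"b":78,"ko":[{"f":18,"gld":73,"jvb":66},83,3,{"ly":39,"mv":37,"qec":14,"s":11},[47,89,58]],"o":55,"ogb":99,"r":{"t":95,"x":{"gi":99,"v":18,"yd":11},"zi":51}}
After op 21 (replace /ko/2 40): {"b":78,"ko":[{"f":18,"gld":73,"jvb":66},83,40,{"ly":39,"mv":37,"qec":14,"s":11},[47,89,58]],"o":55,"ogb":99,"r":{"t":95,"x":{"gi":99,"v":18,"yd":11},"zi":51}}
After op 22 (add /ko/0/jvb 77): {"b":78,"ko":[{"f":18,"gld":73,"jvb":77},83,40,{"ly":39,"mv":37,"qec":14,"s":11},[47,89,58]],"o":55,"ogb":99,"r":{"t":95,"x":{"gi":99,"v":18,"yd":11},"zi":51}}
Value at /r/t: 95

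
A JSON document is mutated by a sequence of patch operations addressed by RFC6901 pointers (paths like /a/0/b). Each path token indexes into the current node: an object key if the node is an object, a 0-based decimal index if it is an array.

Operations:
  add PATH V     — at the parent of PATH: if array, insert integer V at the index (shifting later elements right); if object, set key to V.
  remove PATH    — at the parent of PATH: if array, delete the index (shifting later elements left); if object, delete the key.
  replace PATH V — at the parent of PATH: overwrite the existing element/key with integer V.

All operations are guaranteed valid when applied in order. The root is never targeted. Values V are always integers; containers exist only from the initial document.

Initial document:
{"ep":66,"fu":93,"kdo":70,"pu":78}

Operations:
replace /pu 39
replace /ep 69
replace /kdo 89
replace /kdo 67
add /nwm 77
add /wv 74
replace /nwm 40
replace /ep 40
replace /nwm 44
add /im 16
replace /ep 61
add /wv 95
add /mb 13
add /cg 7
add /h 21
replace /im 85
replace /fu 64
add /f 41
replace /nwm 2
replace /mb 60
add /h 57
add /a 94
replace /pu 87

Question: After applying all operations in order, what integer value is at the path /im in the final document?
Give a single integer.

Answer: 85

Derivation:
After op 1 (replace /pu 39): {"ep":66,"fu":93,"kdo":70,"pu":39}
After op 2 (replace /ep 69): {"ep":69,"fu":93,"kdo":70,"pu":39}
After op 3 (replace /kdo 89): {"ep":69,"fu":93,"kdo":89,"pu":39}
After op 4 (replace /kdo 67): {"ep":69,"fu":93,"kdo":67,"pu":39}
After op 5 (add /nwm 77): {"ep":69,"fu":93,"kdo":67,"nwm":77,"pu":39}
After op 6 (add /wv 74): {"ep":69,"fu":93,"kdo":67,"nwm":77,"pu":39,"wv":74}
After op 7 (replace /nwm 40): {"ep":69,"fu":93,"kdo":67,"nwm":40,"pu":39,"wv":74}
After op 8 (replace /ep 40): {"ep":40,"fu":93,"kdo":67,"nwm":40,"pu":39,"wv":74}
After op 9 (replace /nwm 44): {"ep":40,"fu":93,"kdo":67,"nwm":44,"pu":39,"wv":74}
After op 10 (add /im 16): {"ep":40,"fu":93,"im":16,"kdo":67,"nwm":44,"pu":39,"wv":74}
After op 11 (replace /ep 61): {"ep":61,"fu":93,"im":16,"kdo":67,"nwm":44,"pu":39,"wv":74}
After op 12 (add /wv 95): {"ep":61,"fu":93,"im":16,"kdo":67,"nwm":44,"pu":39,"wv":95}
After op 13 (add /mb 13): {"ep":61,"fu":93,"im":16,"kdo":67,"mb":13,"nwm":44,"pu":39,"wv":95}
After op 14 (add /cg 7): {"cg":7,"ep":61,"fu":93,"im":16,"kdo":67,"mb":13,"nwm":44,"pu":39,"wv":95}
After op 15 (add /h 21): {"cg":7,"ep":61,"fu":93,"h":21,"im":16,"kdo":67,"mb":13,"nwm":44,"pu":39,"wv":95}
After op 16 (replace /im 85): {"cg":7,"ep":61,"fu":93,"h":21,"im":85,"kdo":67,"mb":13,"nwm":44,"pu":39,"wv":95}
After op 17 (replace /fu 64): {"cg":7,"ep":61,"fu":64,"h":21,"im":85,"kdo":67,"mb":13,"nwm":44,"pu":39,"wv":95}
After op 18 (add /f 41): {"cg":7,"ep":61,"f":41,"fu":64,"h":21,"im":85,"kdo":67,"mb":13,"nwm":44,"pu":39,"wv":95}
After op 19 (replace /nwm 2): {"cg":7,"ep":61,"f":41,"fu":64,"h":21,"im":85,"kdo":67,"mb":13,"nwm":2,"pu":39,"wv":95}
After op 20 (replace /mb 60): {"cg":7,"ep":61,"f":41,"fu":64,"h":21,"im":85,"kdo":67,"mb":60,"nwm":2,"pu":39,"wv":95}
After op 21 (add /h 57): {"cg":7,"ep":61,"f":41,"fu":64,"h":57,"im":85,"kdo":67,"mb":60,"nwm":2,"pu":39,"wv":95}
After op 22 (add /a 94): {"a":94,"cg":7,"ep":61,"f":41,"fu":64,"h":57,"im":85,"kdo":67,"mb":60,"nwm":2,"pu":39,"wv":95}
After op 23 (replace /pu 87): {"a":94,"cg":7,"ep":61,"f":41,"fu":64,"h":57,"im":85,"kdo":67,"mb":60,"nwm":2,"pu":87,"wv":95}
Value at /im: 85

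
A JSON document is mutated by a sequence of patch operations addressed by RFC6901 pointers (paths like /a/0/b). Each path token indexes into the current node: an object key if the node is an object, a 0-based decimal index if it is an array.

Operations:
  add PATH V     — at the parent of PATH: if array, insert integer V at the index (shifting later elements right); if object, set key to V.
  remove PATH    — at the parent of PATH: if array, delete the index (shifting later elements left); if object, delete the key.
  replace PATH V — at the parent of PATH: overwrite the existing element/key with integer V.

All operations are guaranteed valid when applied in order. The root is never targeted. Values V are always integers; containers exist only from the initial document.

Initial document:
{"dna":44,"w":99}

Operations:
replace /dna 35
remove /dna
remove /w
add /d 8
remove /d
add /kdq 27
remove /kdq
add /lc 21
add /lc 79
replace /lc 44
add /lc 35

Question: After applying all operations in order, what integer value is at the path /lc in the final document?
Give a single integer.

Answer: 35

Derivation:
After op 1 (replace /dna 35): {"dna":35,"w":99}
After op 2 (remove /dna): {"w":99}
After op 3 (remove /w): {}
After op 4 (add /d 8): {"d":8}
After op 5 (remove /d): {}
After op 6 (add /kdq 27): {"kdq":27}
After op 7 (remove /kdq): {}
After op 8 (add /lc 21): {"lc":21}
After op 9 (add /lc 79): {"lc":79}
After op 10 (replace /lc 44): {"lc":44}
After op 11 (add /lc 35): {"lc":35}
Value at /lc: 35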